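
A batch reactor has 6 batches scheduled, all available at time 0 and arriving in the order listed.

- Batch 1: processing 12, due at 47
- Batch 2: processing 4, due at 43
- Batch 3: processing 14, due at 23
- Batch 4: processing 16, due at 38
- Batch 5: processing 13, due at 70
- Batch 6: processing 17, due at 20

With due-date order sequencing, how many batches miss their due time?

EDD (increasing due date): Batch 6 Batch 3 Batch 4 Batch 2 Batch 1 Batch 5.
Batch 6: 0→17, due 20, tardiness 0
Batch 3: 17→31, due 23, tardiness 8
Batch 4: 31→47, due 38, tardiness 9
Batch 2: 47→51, due 43, tardiness 8
Batch 1: 51→63, due 47, tardiness 16
Batch 5: 63→76, due 70, tardiness 6
Late batches: 5.

5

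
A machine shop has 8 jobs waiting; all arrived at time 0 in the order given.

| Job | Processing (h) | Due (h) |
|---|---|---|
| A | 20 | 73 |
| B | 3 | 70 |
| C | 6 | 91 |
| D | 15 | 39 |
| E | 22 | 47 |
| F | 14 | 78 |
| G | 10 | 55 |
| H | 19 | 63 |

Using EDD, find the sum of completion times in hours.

535

EDD (increasing due date): D E G H B A F C.
D: 0→15
E: 15→37
G: 37→47
H: 47→66
B: 66→69
A: 69→89
F: 89→103
C: 103→109
Sum = 15+37+47+66+69+89+103+109 = 535.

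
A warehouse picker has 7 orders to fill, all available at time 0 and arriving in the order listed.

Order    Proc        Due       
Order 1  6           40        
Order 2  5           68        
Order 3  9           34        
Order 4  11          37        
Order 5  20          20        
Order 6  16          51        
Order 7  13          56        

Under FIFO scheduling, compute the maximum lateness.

31

FIFO (arrival order): Order 1 Order 2 Order 3 Order 4 Order 5 Order 6 Order 7.
Order 1: 0→6, due 40, lateness -34
Order 2: 6→11, due 68, lateness -57
Order 3: 11→20, due 34, lateness -14
Order 4: 20→31, due 37, lateness -6
Order 5: 31→51, due 20, lateness 31
Order 6: 51→67, due 51, lateness 16
Order 7: 67→80, due 56, lateness 24
Maximum = 31.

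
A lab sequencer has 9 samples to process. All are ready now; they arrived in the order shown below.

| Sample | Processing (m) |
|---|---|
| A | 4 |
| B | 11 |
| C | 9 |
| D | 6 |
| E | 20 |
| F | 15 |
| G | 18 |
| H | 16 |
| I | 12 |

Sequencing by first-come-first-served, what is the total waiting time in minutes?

370

FIFO (arrival order): A B C D E F G H I.
A: waits 0, runs 0→4
B: waits 4, runs 4→15
C: waits 15, runs 15→24
D: waits 24, runs 24→30
E: waits 30, runs 30→50
F: waits 50, runs 50→65
G: waits 65, runs 65→83
H: waits 83, runs 83→99
I: waits 99, runs 99→111
Sum = 0+4+15+24+30+50+65+83+99 = 370.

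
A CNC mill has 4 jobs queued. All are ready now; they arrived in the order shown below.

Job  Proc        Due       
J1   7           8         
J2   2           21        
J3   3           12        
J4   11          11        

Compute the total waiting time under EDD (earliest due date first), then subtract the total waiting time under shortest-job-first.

27

EDD (increasing due date): J1 J4 J3 J2.
J1: waits 0, runs 0→7
J4: waits 7, runs 7→18
J3: waits 18, runs 18→21
J2: waits 21, runs 21→23
Sum = 0+7+18+21 = 46.
SPT (increasing processing time): J2 J3 J1 J4.
J2: waits 0, runs 0→2
J3: waits 2, runs 2→5
J1: waits 5, runs 5→12
J4: waits 12, runs 12→23
Sum = 0+2+5+12 = 19.
Difference = 46 − 19 = 27.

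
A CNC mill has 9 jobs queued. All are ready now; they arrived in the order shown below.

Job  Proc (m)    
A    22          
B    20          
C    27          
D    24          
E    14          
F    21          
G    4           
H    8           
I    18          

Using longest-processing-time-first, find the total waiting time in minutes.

LPT (decreasing processing time): C D A F B I E H G.
C: waits 0, runs 0→27
D: waits 27, runs 27→51
A: waits 51, runs 51→73
F: waits 73, runs 73→94
B: waits 94, runs 94→114
I: waits 114, runs 114→132
E: waits 132, runs 132→146
H: waits 146, runs 146→154
G: waits 154, runs 154→158
Sum = 0+27+51+73+94+114+132+146+154 = 791.

791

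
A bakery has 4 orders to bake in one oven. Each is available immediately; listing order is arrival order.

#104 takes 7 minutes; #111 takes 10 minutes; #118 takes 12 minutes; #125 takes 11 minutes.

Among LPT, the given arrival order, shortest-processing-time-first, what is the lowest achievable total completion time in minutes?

92

LPT (decreasing processing time): #118 #125 #111 #104.
#118: 0→12
#125: 12→23
#111: 23→33
#104: 33→40
Sum = 12+23+33+40 = 108.
FIFO (arrival order): #104 #111 #118 #125.
#104: 0→7
#111: 7→17
#118: 17→29
#125: 29→40
Sum = 7+17+29+40 = 93.
SPT (increasing processing time): #104 #111 #125 #118.
#104: 0→7
#111: 7→17
#125: 17→28
#118: 28→40
Sum = 7+17+28+40 = 92.
LPT 108, FIFO 93, SPT 92 → minimum 92.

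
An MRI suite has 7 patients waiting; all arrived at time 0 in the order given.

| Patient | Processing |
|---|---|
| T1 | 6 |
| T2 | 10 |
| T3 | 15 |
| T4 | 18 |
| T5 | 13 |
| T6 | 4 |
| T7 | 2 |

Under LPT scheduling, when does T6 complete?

LPT (decreasing processing time): T4 T3 T5 T2 T1 T6 T7.
T4: 0→18
T3: 18→33
T5: 33→46
T2: 46→56
T1: 56→62
T6: 62→66

66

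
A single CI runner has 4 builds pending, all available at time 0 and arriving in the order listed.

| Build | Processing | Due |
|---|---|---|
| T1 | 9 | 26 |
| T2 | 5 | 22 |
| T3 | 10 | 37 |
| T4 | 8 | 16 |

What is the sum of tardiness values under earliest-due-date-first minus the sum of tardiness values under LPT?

-21

EDD (increasing due date): T4 T2 T1 T3.
T4: 0→8, due 16, tardiness 0
T2: 8→13, due 22, tardiness 0
T1: 13→22, due 26, tardiness 0
T3: 22→32, due 37, tardiness 0
Sum = 0+0+0+0 = 0.
LPT (decreasing processing time): T3 T1 T4 T2.
T3: 0→10, due 37, tardiness 0
T1: 10→19, due 26, tardiness 0
T4: 19→27, due 16, tardiness 11
T2: 27→32, due 22, tardiness 10
Sum = 0+0+11+10 = 21.
Difference = 0 − 21 = -21.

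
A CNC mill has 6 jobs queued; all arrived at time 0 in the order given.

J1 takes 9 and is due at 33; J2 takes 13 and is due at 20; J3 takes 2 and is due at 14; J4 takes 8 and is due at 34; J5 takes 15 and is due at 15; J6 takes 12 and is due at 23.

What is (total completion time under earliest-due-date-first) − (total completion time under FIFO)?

EDD (increasing due date): J3 J5 J2 J6 J1 J4.
J3: 0→2
J5: 2→17
J2: 17→30
J6: 30→42
J1: 42→51
J4: 51→59
Sum = 2+17+30+42+51+59 = 201.
FIFO (arrival order): J1 J2 J3 J4 J5 J6.
J1: 0→9
J2: 9→22
J3: 22→24
J4: 24→32
J5: 32→47
J6: 47→59
Sum = 9+22+24+32+47+59 = 193.
Difference = 201 − 193 = 8.

8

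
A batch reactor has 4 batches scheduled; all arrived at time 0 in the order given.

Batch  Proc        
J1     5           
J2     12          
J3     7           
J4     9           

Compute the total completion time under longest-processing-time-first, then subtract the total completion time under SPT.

23

LPT (decreasing processing time): J2 J4 J3 J1.
J2: 0→12
J4: 12→21
J3: 21→28
J1: 28→33
Sum = 12+21+28+33 = 94.
SPT (increasing processing time): J1 J3 J4 J2.
J1: 0→5
J3: 5→12
J4: 12→21
J2: 21→33
Sum = 5+12+21+33 = 71.
Difference = 94 − 71 = 23.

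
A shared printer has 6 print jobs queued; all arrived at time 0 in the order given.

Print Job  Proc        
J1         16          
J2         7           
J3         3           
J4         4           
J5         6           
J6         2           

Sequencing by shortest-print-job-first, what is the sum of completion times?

SPT (increasing processing time): J6 J3 J4 J5 J2 J1.
J6: 0→2
J3: 2→5
J4: 5→9
J5: 9→15
J2: 15→22
J1: 22→38
Sum = 2+5+9+15+22+38 = 91.

91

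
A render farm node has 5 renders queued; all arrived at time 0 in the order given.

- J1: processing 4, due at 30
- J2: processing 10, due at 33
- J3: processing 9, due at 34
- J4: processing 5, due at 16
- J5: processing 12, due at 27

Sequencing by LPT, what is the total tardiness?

LPT (decreasing processing time): J5 J2 J3 J4 J1.
J5: 0→12, due 27, tardiness 0
J2: 12→22, due 33, tardiness 0
J3: 22→31, due 34, tardiness 0
J4: 31→36, due 16, tardiness 20
J1: 36→40, due 30, tardiness 10
Sum = 0+0+0+20+10 = 30.

30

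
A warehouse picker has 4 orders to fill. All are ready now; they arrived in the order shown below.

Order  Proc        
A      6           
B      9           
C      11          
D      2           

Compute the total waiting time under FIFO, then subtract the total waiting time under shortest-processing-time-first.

FIFO (arrival order): A B C D.
A: waits 0, runs 0→6
B: waits 6, runs 6→15
C: waits 15, runs 15→26
D: waits 26, runs 26→28
Sum = 0+6+15+26 = 47.
SPT (increasing processing time): D A B C.
D: waits 0, runs 0→2
A: waits 2, runs 2→8
B: waits 8, runs 8→17
C: waits 17, runs 17→28
Sum = 0+2+8+17 = 27.
Difference = 47 − 27 = 20.

20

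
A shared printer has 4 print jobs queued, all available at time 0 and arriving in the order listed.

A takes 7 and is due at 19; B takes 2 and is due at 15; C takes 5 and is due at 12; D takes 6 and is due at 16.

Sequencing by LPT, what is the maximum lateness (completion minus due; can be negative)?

6

LPT (decreasing processing time): A D C B.
A: 0→7, due 19, lateness -12
D: 7→13, due 16, lateness -3
C: 13→18, due 12, lateness 6
B: 18→20, due 15, lateness 5
Maximum = 6.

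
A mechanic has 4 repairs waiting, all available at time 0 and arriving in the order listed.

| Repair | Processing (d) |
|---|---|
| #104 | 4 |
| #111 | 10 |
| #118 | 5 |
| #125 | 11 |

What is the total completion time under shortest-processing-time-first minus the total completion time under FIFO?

-5

SPT (increasing processing time): #104 #118 #111 #125.
#104: 0→4
#118: 4→9
#111: 9→19
#125: 19→30
Sum = 4+9+19+30 = 62.
FIFO (arrival order): #104 #111 #118 #125.
#104: 0→4
#111: 4→14
#118: 14→19
#125: 19→30
Sum = 4+14+19+30 = 67.
Difference = 62 − 67 = -5.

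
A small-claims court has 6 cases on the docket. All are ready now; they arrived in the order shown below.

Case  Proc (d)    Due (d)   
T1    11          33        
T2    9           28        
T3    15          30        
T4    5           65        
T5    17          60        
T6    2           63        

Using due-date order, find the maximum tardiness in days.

EDD (increasing due date): T2 T3 T1 T5 T6 T4.
T2: 0→9, due 28, tardiness 0
T3: 9→24, due 30, tardiness 0
T1: 24→35, due 33, tardiness 2
T5: 35→52, due 60, tardiness 0
T6: 52→54, due 63, tardiness 0
T4: 54→59, due 65, tardiness 0
Maximum = 2.

2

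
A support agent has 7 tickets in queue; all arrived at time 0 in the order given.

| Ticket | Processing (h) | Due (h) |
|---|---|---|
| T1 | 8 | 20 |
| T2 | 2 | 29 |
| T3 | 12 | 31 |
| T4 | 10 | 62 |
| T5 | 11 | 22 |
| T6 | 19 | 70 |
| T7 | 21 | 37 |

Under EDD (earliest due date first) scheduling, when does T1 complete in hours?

EDD (increasing due date): T1 T5 T2 T3 T7 T4 T6.
T1: 0→8

8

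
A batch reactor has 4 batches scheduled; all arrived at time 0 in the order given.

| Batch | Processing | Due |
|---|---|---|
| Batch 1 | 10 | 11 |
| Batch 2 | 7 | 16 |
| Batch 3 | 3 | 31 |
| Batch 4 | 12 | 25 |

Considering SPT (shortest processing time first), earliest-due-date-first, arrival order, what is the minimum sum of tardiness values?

6

SPT (increasing processing time): Batch 3 Batch 2 Batch 1 Batch 4.
Batch 3: 0→3, due 31, tardiness 0
Batch 2: 3→10, due 16, tardiness 0
Batch 1: 10→20, due 11, tardiness 9
Batch 4: 20→32, due 25, tardiness 7
Sum = 0+0+9+7 = 16.
EDD (increasing due date): Batch 1 Batch 2 Batch 4 Batch 3.
Batch 1: 0→10, due 11, tardiness 0
Batch 2: 10→17, due 16, tardiness 1
Batch 4: 17→29, due 25, tardiness 4
Batch 3: 29→32, due 31, tardiness 1
Sum = 0+1+4+1 = 6.
FIFO (arrival order): Batch 1 Batch 2 Batch 3 Batch 4.
Batch 1: 0→10, due 11, tardiness 0
Batch 2: 10→17, due 16, tardiness 1
Batch 3: 17→20, due 31, tardiness 0
Batch 4: 20→32, due 25, tardiness 7
Sum = 0+1+0+7 = 8.
SPT 16, EDD 6, FIFO 8 → minimum 6.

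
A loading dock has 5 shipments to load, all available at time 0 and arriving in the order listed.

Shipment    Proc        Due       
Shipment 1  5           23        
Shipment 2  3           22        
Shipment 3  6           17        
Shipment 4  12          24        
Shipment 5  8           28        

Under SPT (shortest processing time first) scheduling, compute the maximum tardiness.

10

SPT (increasing processing time): Shipment 2 Shipment 1 Shipment 3 Shipment 5 Shipment 4.
Shipment 2: 0→3, due 22, tardiness 0
Shipment 1: 3→8, due 23, tardiness 0
Shipment 3: 8→14, due 17, tardiness 0
Shipment 5: 14→22, due 28, tardiness 0
Shipment 4: 22→34, due 24, tardiness 10
Maximum = 10.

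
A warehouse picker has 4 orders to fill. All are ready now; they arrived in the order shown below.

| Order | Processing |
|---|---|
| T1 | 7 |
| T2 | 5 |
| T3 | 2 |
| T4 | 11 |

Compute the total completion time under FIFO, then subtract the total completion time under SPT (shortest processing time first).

FIFO (arrival order): T1 T2 T3 T4.
T1: 0→7
T2: 7→12
T3: 12→14
T4: 14→25
Sum = 7+12+14+25 = 58.
SPT (increasing processing time): T3 T2 T1 T4.
T3: 0→2
T2: 2→7
T1: 7→14
T4: 14→25
Sum = 2+7+14+25 = 48.
Difference = 58 − 48 = 10.

10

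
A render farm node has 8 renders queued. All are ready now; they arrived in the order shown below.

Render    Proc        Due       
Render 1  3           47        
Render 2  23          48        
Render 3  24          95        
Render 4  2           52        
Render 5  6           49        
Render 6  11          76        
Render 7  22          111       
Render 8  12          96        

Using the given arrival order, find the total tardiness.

16

FIFO (arrival order): Render 1 Render 2 Render 3 Render 4 Render 5 Render 6 Render 7 Render 8.
Render 1: 0→3, due 47, tardiness 0
Render 2: 3→26, due 48, tardiness 0
Render 3: 26→50, due 95, tardiness 0
Render 4: 50→52, due 52, tardiness 0
Render 5: 52→58, due 49, tardiness 9
Render 6: 58→69, due 76, tardiness 0
Render 7: 69→91, due 111, tardiness 0
Render 8: 91→103, due 96, tardiness 7
Sum = 0+0+0+0+9+0+0+7 = 16.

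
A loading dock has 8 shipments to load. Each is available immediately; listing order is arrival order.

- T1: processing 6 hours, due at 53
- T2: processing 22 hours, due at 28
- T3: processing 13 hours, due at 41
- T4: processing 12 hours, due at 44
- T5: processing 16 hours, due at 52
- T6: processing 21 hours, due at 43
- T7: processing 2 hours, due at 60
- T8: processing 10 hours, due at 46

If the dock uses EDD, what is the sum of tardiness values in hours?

EDD (increasing due date): T2 T3 T6 T4 T8 T5 T1 T7.
T2: 0→22, due 28, tardiness 0
T3: 22→35, due 41, tardiness 0
T6: 35→56, due 43, tardiness 13
T4: 56→68, due 44, tardiness 24
T8: 68→78, due 46, tardiness 32
T5: 78→94, due 52, tardiness 42
T1: 94→100, due 53, tardiness 47
T7: 100→102, due 60, tardiness 42
Sum = 0+0+13+24+32+42+47+42 = 200.

200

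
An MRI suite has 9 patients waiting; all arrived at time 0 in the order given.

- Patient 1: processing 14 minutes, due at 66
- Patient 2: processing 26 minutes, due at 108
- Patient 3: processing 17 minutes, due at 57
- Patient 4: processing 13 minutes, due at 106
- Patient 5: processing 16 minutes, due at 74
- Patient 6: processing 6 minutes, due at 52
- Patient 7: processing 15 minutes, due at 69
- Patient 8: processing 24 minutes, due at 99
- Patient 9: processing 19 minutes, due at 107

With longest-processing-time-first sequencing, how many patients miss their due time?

LPT (decreasing processing time): Patient 2 Patient 8 Patient 9 Patient 3 Patient 5 Patient 7 Patient 1 Patient 4 Patient 6.
Patient 2: 0→26, due 108, tardiness 0
Patient 8: 26→50, due 99, tardiness 0
Patient 9: 50→69, due 107, tardiness 0
Patient 3: 69→86, due 57, tardiness 29
Patient 5: 86→102, due 74, tardiness 28
Patient 7: 102→117, due 69, tardiness 48
Patient 1: 117→131, due 66, tardiness 65
Patient 4: 131→144, due 106, tardiness 38
Patient 6: 144→150, due 52, tardiness 98
Late patients: 6.

6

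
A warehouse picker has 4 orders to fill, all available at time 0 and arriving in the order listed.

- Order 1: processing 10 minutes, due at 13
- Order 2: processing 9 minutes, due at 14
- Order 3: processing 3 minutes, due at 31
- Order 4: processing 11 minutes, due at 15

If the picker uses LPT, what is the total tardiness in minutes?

LPT (decreasing processing time): Order 4 Order 1 Order 2 Order 3.
Order 4: 0→11, due 15, tardiness 0
Order 1: 11→21, due 13, tardiness 8
Order 2: 21→30, due 14, tardiness 16
Order 3: 30→33, due 31, tardiness 2
Sum = 0+8+16+2 = 26.

26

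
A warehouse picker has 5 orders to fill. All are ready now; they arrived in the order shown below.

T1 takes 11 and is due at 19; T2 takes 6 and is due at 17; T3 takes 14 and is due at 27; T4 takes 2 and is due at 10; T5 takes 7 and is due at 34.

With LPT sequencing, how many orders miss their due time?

LPT (decreasing processing time): T3 T1 T5 T2 T4.
T3: 0→14, due 27, tardiness 0
T1: 14→25, due 19, tardiness 6
T5: 25→32, due 34, tardiness 0
T2: 32→38, due 17, tardiness 21
T4: 38→40, due 10, tardiness 30
Late orders: 3.

3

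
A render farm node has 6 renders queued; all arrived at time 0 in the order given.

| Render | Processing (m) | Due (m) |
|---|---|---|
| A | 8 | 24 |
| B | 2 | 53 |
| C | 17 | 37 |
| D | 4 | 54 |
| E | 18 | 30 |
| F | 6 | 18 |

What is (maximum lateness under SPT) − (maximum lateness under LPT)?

-6

SPT (increasing processing time): B D F A C E.
B: 0→2, due 53, lateness -51
D: 2→6, due 54, lateness -48
F: 6→12, due 18, lateness -6
A: 12→20, due 24, lateness -4
C: 20→37, due 37, lateness 0
E: 37→55, due 30, lateness 25
Maximum = 25.
LPT (decreasing processing time): E C A F D B.
E: 0→18, due 30, lateness -12
C: 18→35, due 37, lateness -2
A: 35→43, due 24, lateness 19
F: 43→49, due 18, lateness 31
D: 49→53, due 54, lateness -1
B: 53→55, due 53, lateness 2
Maximum = 31.
Difference = 25 − 31 = -6.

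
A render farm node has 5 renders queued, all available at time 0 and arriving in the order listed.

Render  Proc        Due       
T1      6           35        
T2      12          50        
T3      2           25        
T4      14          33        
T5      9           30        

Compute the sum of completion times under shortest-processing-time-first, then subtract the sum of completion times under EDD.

SPT (increasing processing time): T3 T1 T5 T2 T4.
T3: 0→2
T1: 2→8
T5: 8→17
T2: 17→29
T4: 29→43
Sum = 2+8+17+29+43 = 99.
EDD (increasing due date): T3 T5 T4 T1 T2.
T3: 0→2
T5: 2→11
T4: 11→25
T1: 25→31
T2: 31→43
Sum = 2+11+25+31+43 = 112.
Difference = 99 − 112 = -13.

-13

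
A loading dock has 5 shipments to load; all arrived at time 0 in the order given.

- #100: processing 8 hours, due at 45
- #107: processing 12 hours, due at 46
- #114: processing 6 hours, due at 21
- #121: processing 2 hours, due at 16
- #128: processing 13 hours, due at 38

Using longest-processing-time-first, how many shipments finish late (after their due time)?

LPT (decreasing processing time): #128 #107 #100 #114 #121.
#128: 0→13, due 38, tardiness 0
#107: 13→25, due 46, tardiness 0
#100: 25→33, due 45, tardiness 0
#114: 33→39, due 21, tardiness 18
#121: 39→41, due 16, tardiness 25
Late shipments: 2.

2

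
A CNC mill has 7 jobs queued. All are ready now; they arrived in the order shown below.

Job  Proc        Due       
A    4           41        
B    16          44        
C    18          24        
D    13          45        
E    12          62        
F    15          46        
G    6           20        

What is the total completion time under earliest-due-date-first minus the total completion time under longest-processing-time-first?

-86

EDD (increasing due date): G C A B D F E.
G: 0→6
C: 6→24
A: 24→28
B: 28→44
D: 44→57
F: 57→72
E: 72→84
Sum = 6+24+28+44+57+72+84 = 315.
LPT (decreasing processing time): C B F D E G A.
C: 0→18
B: 18→34
F: 34→49
D: 49→62
E: 62→74
G: 74→80
A: 80→84
Sum = 18+34+49+62+74+80+84 = 401.
Difference = 315 − 401 = -86.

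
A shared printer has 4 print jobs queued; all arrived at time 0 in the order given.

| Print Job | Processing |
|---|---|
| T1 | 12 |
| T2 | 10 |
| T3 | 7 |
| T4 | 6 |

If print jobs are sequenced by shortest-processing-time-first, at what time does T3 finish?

13

SPT (increasing processing time): T4 T3 T2 T1.
T4: 0→6
T3: 6→13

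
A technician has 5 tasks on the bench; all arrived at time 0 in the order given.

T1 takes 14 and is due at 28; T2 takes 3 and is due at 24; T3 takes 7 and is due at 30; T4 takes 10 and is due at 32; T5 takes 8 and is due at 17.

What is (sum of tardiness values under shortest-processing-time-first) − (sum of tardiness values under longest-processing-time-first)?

-27

SPT (increasing processing time): T2 T3 T5 T4 T1.
T2: 0→3, due 24, tardiness 0
T3: 3→10, due 30, tardiness 0
T5: 10→18, due 17, tardiness 1
T4: 18→28, due 32, tardiness 0
T1: 28→42, due 28, tardiness 14
Sum = 0+0+1+0+14 = 15.
LPT (decreasing processing time): T1 T4 T5 T3 T2.
T1: 0→14, due 28, tardiness 0
T4: 14→24, due 32, tardiness 0
T5: 24→32, due 17, tardiness 15
T3: 32→39, due 30, tardiness 9
T2: 39→42, due 24, tardiness 18
Sum = 0+0+15+9+18 = 42.
Difference = 15 − 42 = -27.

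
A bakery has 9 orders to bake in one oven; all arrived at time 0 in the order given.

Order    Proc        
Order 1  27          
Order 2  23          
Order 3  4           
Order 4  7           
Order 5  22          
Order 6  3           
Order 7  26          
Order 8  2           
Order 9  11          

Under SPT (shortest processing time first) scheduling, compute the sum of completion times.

SPT (increasing processing time): Order 8 Order 6 Order 3 Order 4 Order 9 Order 5 Order 2 Order 7 Order 1.
Order 8: 0→2
Order 6: 2→5
Order 3: 5→9
Order 4: 9→16
Order 9: 16→27
Order 5: 27→49
Order 2: 49→72
Order 7: 72→98
Order 1: 98→125
Sum = 2+5+9+16+27+49+72+98+125 = 403.

403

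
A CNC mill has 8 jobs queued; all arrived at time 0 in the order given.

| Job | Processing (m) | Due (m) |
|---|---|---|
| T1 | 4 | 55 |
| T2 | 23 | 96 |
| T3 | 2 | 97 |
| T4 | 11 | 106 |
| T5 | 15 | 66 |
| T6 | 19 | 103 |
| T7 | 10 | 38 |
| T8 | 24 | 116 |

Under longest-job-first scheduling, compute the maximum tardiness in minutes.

64

LPT (decreasing processing time): T8 T2 T6 T5 T4 T7 T1 T3.
T8: 0→24, due 116, tardiness 0
T2: 24→47, due 96, tardiness 0
T6: 47→66, due 103, tardiness 0
T5: 66→81, due 66, tardiness 15
T4: 81→92, due 106, tardiness 0
T7: 92→102, due 38, tardiness 64
T1: 102→106, due 55, tardiness 51
T3: 106→108, due 97, tardiness 11
Maximum = 64.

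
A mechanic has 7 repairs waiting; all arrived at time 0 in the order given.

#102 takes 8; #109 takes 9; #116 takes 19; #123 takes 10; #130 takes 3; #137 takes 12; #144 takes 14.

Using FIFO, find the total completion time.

292

FIFO (arrival order): #102 #109 #116 #123 #130 #137 #144.
#102: 0→8
#109: 8→17
#116: 17→36
#123: 36→46
#130: 46→49
#137: 49→61
#144: 61→75
Sum = 8+17+36+46+49+61+75 = 292.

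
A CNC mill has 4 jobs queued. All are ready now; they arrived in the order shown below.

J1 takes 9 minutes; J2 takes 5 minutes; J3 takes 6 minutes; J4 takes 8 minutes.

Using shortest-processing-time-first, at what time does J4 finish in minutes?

SPT (increasing processing time): J2 J3 J4 J1.
J2: 0→5
J3: 5→11
J4: 11→19

19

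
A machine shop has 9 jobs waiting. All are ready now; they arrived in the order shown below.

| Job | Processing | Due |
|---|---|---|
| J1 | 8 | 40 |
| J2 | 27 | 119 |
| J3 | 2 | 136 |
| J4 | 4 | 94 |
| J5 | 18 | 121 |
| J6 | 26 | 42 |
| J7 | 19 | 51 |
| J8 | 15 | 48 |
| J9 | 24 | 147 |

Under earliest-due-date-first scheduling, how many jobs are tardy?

2

EDD (increasing due date): J1 J6 J8 J7 J4 J2 J5 J3 J9.
J1: 0→8, due 40, tardiness 0
J6: 8→34, due 42, tardiness 0
J8: 34→49, due 48, tardiness 1
J7: 49→68, due 51, tardiness 17
J4: 68→72, due 94, tardiness 0
J2: 72→99, due 119, tardiness 0
J5: 99→117, due 121, tardiness 0
J3: 117→119, due 136, tardiness 0
J9: 119→143, due 147, tardiness 0
Late jobs: 2.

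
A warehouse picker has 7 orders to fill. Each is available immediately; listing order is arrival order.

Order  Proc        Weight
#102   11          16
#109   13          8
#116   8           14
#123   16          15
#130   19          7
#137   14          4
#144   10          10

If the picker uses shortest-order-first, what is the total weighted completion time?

3033

SPT (increasing processing time): #116 #144 #102 #109 #137 #123 #130.
#116: finishes 8, weight 14, w·C = 112
#144: finishes 18, weight 10, w·C = 180
#102: finishes 29, weight 16, w·C = 464
#109: finishes 42, weight 8, w·C = 336
#137: finishes 56, weight 4, w·C = 224
#123: finishes 72, weight 15, w·C = 1080
#130: finishes 91, weight 7, w·C = 637
Sum = 112+180+464+336+224+1080+637 = 3033.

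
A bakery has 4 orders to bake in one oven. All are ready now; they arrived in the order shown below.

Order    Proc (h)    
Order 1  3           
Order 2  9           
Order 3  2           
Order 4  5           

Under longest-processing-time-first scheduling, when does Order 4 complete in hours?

14

LPT (decreasing processing time): Order 2 Order 4 Order 1 Order 3.
Order 2: 0→9
Order 4: 9→14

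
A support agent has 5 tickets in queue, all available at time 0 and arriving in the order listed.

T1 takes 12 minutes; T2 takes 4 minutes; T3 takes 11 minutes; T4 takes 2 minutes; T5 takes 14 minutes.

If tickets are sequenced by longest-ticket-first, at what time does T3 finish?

37

LPT (decreasing processing time): T5 T1 T3 T2 T4.
T5: 0→14
T1: 14→26
T3: 26→37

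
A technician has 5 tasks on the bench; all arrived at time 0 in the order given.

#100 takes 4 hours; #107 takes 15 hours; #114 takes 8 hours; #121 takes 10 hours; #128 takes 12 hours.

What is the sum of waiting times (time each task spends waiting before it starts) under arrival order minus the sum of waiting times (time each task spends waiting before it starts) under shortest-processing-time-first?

15

FIFO (arrival order): #100 #107 #114 #121 #128.
#100: waits 0, runs 0→4
#107: waits 4, runs 4→19
#114: waits 19, runs 19→27
#121: waits 27, runs 27→37
#128: waits 37, runs 37→49
Sum = 0+4+19+27+37 = 87.
SPT (increasing processing time): #100 #114 #121 #128 #107.
#100: waits 0, runs 0→4
#114: waits 4, runs 4→12
#121: waits 12, runs 12→22
#128: waits 22, runs 22→34
#107: waits 34, runs 34→49
Sum = 0+4+12+22+34 = 72.
Difference = 87 − 72 = 15.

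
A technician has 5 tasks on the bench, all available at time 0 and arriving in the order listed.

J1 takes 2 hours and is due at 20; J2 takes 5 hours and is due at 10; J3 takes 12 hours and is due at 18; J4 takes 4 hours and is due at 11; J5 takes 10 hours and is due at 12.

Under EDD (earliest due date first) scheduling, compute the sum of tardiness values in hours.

EDD (increasing due date): J2 J4 J5 J3 J1.
J2: 0→5, due 10, tardiness 0
J4: 5→9, due 11, tardiness 0
J5: 9→19, due 12, tardiness 7
J3: 19→31, due 18, tardiness 13
J1: 31→33, due 20, tardiness 13
Sum = 0+0+7+13+13 = 33.

33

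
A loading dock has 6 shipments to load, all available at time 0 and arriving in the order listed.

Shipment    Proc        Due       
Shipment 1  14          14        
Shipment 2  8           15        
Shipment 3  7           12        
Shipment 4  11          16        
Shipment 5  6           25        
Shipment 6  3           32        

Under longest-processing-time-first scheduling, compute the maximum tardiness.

28

LPT (decreasing processing time): Shipment 1 Shipment 4 Shipment 2 Shipment 3 Shipment 5 Shipment 6.
Shipment 1: 0→14, due 14, tardiness 0
Shipment 4: 14→25, due 16, tardiness 9
Shipment 2: 25→33, due 15, tardiness 18
Shipment 3: 33→40, due 12, tardiness 28
Shipment 5: 40→46, due 25, tardiness 21
Shipment 6: 46→49, due 32, tardiness 17
Maximum = 28.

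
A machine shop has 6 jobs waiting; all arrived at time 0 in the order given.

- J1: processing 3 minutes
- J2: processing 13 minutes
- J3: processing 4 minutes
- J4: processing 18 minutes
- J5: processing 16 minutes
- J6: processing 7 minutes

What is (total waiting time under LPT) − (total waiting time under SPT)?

LPT (decreasing processing time): J4 J5 J2 J6 J3 J1.
J4: waits 0, runs 0→18
J5: waits 18, runs 18→34
J2: waits 34, runs 34→47
J6: waits 47, runs 47→54
J3: waits 54, runs 54→58
J1: waits 58, runs 58→61
Sum = 0+18+34+47+54+58 = 211.
SPT (increasing processing time): J1 J3 J6 J2 J5 J4.
J1: waits 0, runs 0→3
J3: waits 3, runs 3→7
J6: waits 7, runs 7→14
J2: waits 14, runs 14→27
J5: waits 27, runs 27→43
J4: waits 43, runs 43→61
Sum = 0+3+7+14+27+43 = 94.
Difference = 211 − 94 = 117.

117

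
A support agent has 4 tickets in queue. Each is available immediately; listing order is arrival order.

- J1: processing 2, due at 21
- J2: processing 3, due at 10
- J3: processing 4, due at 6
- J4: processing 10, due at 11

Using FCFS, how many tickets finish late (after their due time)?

2

FIFO (arrival order): J1 J2 J3 J4.
J1: 0→2, due 21, tardiness 0
J2: 2→5, due 10, tardiness 0
J3: 5→9, due 6, tardiness 3
J4: 9→19, due 11, tardiness 8
Late tickets: 2.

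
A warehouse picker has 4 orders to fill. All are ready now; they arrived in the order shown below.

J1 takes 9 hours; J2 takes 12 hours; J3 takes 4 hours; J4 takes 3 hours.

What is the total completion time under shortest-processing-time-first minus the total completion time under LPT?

-32

SPT (increasing processing time): J4 J3 J1 J2.
J4: 0→3
J3: 3→7
J1: 7→16
J2: 16→28
Sum = 3+7+16+28 = 54.
LPT (decreasing processing time): J2 J1 J3 J4.
J2: 0→12
J1: 12→21
J3: 21→25
J4: 25→28
Sum = 12+21+25+28 = 86.
Difference = 54 − 86 = -32.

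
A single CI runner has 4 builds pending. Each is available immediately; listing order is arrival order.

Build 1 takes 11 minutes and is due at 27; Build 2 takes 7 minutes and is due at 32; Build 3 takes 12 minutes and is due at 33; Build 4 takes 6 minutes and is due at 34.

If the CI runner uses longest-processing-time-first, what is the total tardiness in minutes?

LPT (decreasing processing time): Build 3 Build 1 Build 2 Build 4.
Build 3: 0→12, due 33, tardiness 0
Build 1: 12→23, due 27, tardiness 0
Build 2: 23→30, due 32, tardiness 0
Build 4: 30→36, due 34, tardiness 2
Sum = 0+0+0+2 = 2.

2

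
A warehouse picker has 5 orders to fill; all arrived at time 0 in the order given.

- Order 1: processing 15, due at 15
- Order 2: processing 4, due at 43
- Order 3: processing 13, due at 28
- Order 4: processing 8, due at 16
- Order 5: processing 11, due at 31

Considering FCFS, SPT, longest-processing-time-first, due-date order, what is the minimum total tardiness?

39

FIFO (arrival order): Order 1 Order 2 Order 3 Order 4 Order 5.
Order 1: 0→15, due 15, tardiness 0
Order 2: 15→19, due 43, tardiness 0
Order 3: 19→32, due 28, tardiness 4
Order 4: 32→40, due 16, tardiness 24
Order 5: 40→51, due 31, tardiness 20
Sum = 0+0+4+24+20 = 48.
SPT (increasing processing time): Order 2 Order 4 Order 5 Order 3 Order 1.
Order 2: 0→4, due 43, tardiness 0
Order 4: 4→12, due 16, tardiness 0
Order 5: 12→23, due 31, tardiness 0
Order 3: 23→36, due 28, tardiness 8
Order 1: 36→51, due 15, tardiness 36
Sum = 0+0+0+8+36 = 44.
LPT (decreasing processing time): Order 1 Order 3 Order 5 Order 4 Order 2.
Order 1: 0→15, due 15, tardiness 0
Order 3: 15→28, due 28, tardiness 0
Order 5: 28→39, due 31, tardiness 8
Order 4: 39→47, due 16, tardiness 31
Order 2: 47→51, due 43, tardiness 8
Sum = 0+0+8+31+8 = 47.
EDD (increasing due date): Order 1 Order 4 Order 3 Order 5 Order 2.
Order 1: 0→15, due 15, tardiness 0
Order 4: 15→23, due 16, tardiness 7
Order 3: 23→36, due 28, tardiness 8
Order 5: 36→47, due 31, tardiness 16
Order 2: 47→51, due 43, tardiness 8
Sum = 0+7+8+16+8 = 39.
FIFO 48, SPT 44, LPT 47, EDD 39 → minimum 39.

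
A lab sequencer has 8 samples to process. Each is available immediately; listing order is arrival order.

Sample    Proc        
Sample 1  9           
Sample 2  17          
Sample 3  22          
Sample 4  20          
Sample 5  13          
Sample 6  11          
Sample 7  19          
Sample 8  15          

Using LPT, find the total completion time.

645

LPT (decreasing processing time): Sample 3 Sample 4 Sample 7 Sample 2 Sample 8 Sample 5 Sample 6 Sample 1.
Sample 3: 0→22
Sample 4: 22→42
Sample 7: 42→61
Sample 2: 61→78
Sample 8: 78→93
Sample 5: 93→106
Sample 6: 106→117
Sample 1: 117→126
Sum = 22+42+61+78+93+106+117+126 = 645.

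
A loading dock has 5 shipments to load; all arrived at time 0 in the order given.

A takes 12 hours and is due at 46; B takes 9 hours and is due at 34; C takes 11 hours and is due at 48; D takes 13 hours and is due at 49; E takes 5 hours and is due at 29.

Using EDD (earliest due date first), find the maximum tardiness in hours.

1

EDD (increasing due date): E B A C D.
E: 0→5, due 29, tardiness 0
B: 5→14, due 34, tardiness 0
A: 14→26, due 46, tardiness 0
C: 26→37, due 48, tardiness 0
D: 37→50, due 49, tardiness 1
Maximum = 1.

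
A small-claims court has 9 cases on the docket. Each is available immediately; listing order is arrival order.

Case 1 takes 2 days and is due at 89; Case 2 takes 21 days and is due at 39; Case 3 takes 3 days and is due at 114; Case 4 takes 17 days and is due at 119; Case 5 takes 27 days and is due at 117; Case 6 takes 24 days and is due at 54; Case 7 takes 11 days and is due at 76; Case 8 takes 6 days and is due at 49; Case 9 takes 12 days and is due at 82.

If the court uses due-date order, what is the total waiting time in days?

496

EDD (increasing due date): Case 2 Case 8 Case 6 Case 7 Case 9 Case 1 Case 3 Case 5 Case 4.
Case 2: waits 0, runs 0→21
Case 8: waits 21, runs 21→27
Case 6: waits 27, runs 27→51
Case 7: waits 51, runs 51→62
Case 9: waits 62, runs 62→74
Case 1: waits 74, runs 74→76
Case 3: waits 76, runs 76→79
Case 5: waits 79, runs 79→106
Case 4: waits 106, runs 106→123
Sum = 0+21+27+51+62+74+76+79+106 = 496.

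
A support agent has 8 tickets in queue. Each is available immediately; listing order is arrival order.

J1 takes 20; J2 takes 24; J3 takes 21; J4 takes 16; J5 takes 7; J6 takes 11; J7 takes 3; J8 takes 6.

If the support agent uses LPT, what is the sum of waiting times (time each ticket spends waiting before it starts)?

511

LPT (decreasing processing time): J2 J3 J1 J4 J6 J5 J8 J7.
J2: waits 0, runs 0→24
J3: waits 24, runs 24→45
J1: waits 45, runs 45→65
J4: waits 65, runs 65→81
J6: waits 81, runs 81→92
J5: waits 92, runs 92→99
J8: waits 99, runs 99→105
J7: waits 105, runs 105→108
Sum = 0+24+45+65+81+92+99+105 = 511.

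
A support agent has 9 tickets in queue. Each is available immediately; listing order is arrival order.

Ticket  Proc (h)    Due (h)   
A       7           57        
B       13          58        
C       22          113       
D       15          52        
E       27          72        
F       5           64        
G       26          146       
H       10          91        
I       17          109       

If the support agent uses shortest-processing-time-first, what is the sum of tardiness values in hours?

70

SPT (increasing processing time): F A H B D I C G E.
F: 0→5, due 64, tardiness 0
A: 5→12, due 57, tardiness 0
H: 12→22, due 91, tardiness 0
B: 22→35, due 58, tardiness 0
D: 35→50, due 52, tardiness 0
I: 50→67, due 109, tardiness 0
C: 67→89, due 113, tardiness 0
G: 89→115, due 146, tardiness 0
E: 115→142, due 72, tardiness 70
Sum = 0+0+0+0+0+0+0+0+70 = 70.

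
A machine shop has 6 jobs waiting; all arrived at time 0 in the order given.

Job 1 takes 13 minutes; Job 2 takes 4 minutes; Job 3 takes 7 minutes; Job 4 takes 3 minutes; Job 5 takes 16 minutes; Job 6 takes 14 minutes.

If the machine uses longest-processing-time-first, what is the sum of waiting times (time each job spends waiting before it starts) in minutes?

193

LPT (decreasing processing time): Job 5 Job 6 Job 1 Job 3 Job 2 Job 4.
Job 5: waits 0, runs 0→16
Job 6: waits 16, runs 16→30
Job 1: waits 30, runs 30→43
Job 3: waits 43, runs 43→50
Job 2: waits 50, runs 50→54
Job 4: waits 54, runs 54→57
Sum = 0+16+30+43+50+54 = 193.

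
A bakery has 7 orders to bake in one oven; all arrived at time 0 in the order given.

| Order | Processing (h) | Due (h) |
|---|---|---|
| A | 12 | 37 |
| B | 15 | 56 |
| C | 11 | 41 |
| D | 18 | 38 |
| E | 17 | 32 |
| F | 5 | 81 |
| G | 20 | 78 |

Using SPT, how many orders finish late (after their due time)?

SPT (increasing processing time): F C A B E D G.
F: 0→5, due 81, tardiness 0
C: 5→16, due 41, tardiness 0
A: 16→28, due 37, tardiness 0
B: 28→43, due 56, tardiness 0
E: 43→60, due 32, tardiness 28
D: 60→78, due 38, tardiness 40
G: 78→98, due 78, tardiness 20
Late orders: 3.

3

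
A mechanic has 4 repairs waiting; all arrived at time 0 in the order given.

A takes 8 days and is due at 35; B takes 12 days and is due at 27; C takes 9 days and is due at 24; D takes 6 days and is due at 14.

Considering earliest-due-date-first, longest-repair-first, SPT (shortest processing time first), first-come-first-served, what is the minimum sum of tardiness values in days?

EDD (increasing due date): D C B A.
D: 0→6, due 14, tardiness 0
C: 6→15, due 24, tardiness 0
B: 15→27, due 27, tardiness 0
A: 27→35, due 35, tardiness 0
Sum = 0+0+0+0 = 0.
LPT (decreasing processing time): B C A D.
B: 0→12, due 27, tardiness 0
C: 12→21, due 24, tardiness 0
A: 21→29, due 35, tardiness 0
D: 29→35, due 14, tardiness 21
Sum = 0+0+0+21 = 21.
SPT (increasing processing time): D A C B.
D: 0→6, due 14, tardiness 0
A: 6→14, due 35, tardiness 0
C: 14→23, due 24, tardiness 0
B: 23→35, due 27, tardiness 8
Sum = 0+0+0+8 = 8.
FIFO (arrival order): A B C D.
A: 0→8, due 35, tardiness 0
B: 8→20, due 27, tardiness 0
C: 20→29, due 24, tardiness 5
D: 29→35, due 14, tardiness 21
Sum = 0+0+5+21 = 26.
EDD 0, LPT 21, SPT 8, FIFO 26 → minimum 0.

0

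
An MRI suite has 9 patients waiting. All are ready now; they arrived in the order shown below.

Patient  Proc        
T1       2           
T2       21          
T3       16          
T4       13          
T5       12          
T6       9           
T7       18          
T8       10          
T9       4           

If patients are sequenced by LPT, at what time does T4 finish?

LPT (decreasing processing time): T2 T7 T3 T4 T5 T8 T6 T9 T1.
T2: 0→21
T7: 21→39
T3: 39→55
T4: 55→68

68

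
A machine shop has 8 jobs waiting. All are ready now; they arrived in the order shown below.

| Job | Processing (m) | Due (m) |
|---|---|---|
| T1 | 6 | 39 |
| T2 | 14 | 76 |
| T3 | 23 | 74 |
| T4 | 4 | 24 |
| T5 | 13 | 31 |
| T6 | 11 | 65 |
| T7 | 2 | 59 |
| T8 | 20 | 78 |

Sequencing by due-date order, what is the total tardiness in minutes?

15

EDD (increasing due date): T4 T5 T1 T7 T6 T3 T2 T8.
T4: 0→4, due 24, tardiness 0
T5: 4→17, due 31, tardiness 0
T1: 17→23, due 39, tardiness 0
T7: 23→25, due 59, tardiness 0
T6: 25→36, due 65, tardiness 0
T3: 36→59, due 74, tardiness 0
T2: 59→73, due 76, tardiness 0
T8: 73→93, due 78, tardiness 15
Sum = 0+0+0+0+0+0+0+15 = 15.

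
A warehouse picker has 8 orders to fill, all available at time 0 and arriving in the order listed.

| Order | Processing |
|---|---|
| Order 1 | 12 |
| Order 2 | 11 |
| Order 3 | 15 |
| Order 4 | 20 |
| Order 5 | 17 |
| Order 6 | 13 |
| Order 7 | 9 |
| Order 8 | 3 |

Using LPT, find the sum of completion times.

536

LPT (decreasing processing time): Order 4 Order 5 Order 3 Order 6 Order 1 Order 2 Order 7 Order 8.
Order 4: 0→20
Order 5: 20→37
Order 3: 37→52
Order 6: 52→65
Order 1: 65→77
Order 2: 77→88
Order 7: 88→97
Order 8: 97→100
Sum = 20+37+52+65+77+88+97+100 = 536.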